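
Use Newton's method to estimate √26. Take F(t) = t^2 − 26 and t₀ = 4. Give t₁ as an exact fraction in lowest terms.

F'(t) = 2t.
F(4) = −10, F'(4) = 8, so t₁ = 4 − (−10)/8 = 21/4.

21/4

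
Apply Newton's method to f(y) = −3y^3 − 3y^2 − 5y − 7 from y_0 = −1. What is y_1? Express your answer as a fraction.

−5/4

f'(y) = −9y^2 − 6y − 5.
f(−1) = −2, f'(−1) = −8, so y_1 = (−1) − (−2)/(−8) = −5/4.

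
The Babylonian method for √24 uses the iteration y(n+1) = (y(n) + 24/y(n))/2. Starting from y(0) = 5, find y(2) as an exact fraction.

4801/980

y(1) = (5 + 24/5)/2 = 49/10.
y(2) = (49/10 + 24/(49/10))/2 = 4801/980.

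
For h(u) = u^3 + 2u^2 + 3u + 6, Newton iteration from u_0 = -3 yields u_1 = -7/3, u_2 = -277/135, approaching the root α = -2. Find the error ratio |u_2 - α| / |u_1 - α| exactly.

7/45

u_1 - α = -7/3 - (-2) = -7/3 + 2 = -1/3, so |u_1 - α| = 1/3.
u_2 - α = -277/135 - (-2) = -277/135 + 2 = -7/135, so |u_2 - α| = 7/135.
Ratio = (7/135) / (1/3) = 7/45.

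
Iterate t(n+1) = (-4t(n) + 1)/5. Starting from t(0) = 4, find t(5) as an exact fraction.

t(1) = (-4·4 + 1)/5 = -3.
t(2) = (-4·(-3) + 1)/5 = 13/5.
t(3) = (-4·(13/5) + 1)/5 = -47/25.
t(4) = (-4·(-47/25) + 1)/5 = 213/125.
t(5) = (-4·(213/125) + 1)/5 = -727/625.

-727/625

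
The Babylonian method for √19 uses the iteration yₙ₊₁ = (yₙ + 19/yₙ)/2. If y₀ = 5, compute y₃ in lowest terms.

y₁ = (5 + 19/5)/2 = 22/5.
y₂ = (22/5 + 19/(22/5))/2 = 959/220.
y₃ = (959/220 + 19/(959/220))/2 = 1839281/421960.

1839281/421960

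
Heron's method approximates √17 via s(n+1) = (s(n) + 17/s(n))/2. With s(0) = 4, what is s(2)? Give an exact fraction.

2177/528

s(1) = (4 + 17/4)/2 = 33/8.
s(2) = (33/8 + 17/(33/8))/2 = 2177/528.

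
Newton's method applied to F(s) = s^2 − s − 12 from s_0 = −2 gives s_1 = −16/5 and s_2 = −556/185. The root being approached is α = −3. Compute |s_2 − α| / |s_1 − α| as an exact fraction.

1/37

s_1 − α = −16/5 − (−3) = −16/5 + 3 = −1/5, so |s_1 − α| = 1/5.
s_2 − α = −556/185 − (−3) = −556/185 + 3 = −1/185, so |s_2 − α| = 1/185.
Ratio = (1/185) / (1/5) = 1/37.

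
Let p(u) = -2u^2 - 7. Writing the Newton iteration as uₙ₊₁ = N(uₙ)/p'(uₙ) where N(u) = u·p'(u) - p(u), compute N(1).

p'(u) = -4u.
N(u) = u·p'(u) - p(u) = u·(-4u) - (-2u^2 - 7) = -2u^2 + 7.
N(1) = 5.

5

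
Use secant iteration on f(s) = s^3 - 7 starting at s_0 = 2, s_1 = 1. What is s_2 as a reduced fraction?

13/7

f(2) = 1, f(1) = -6. s_2 = 1 - (-6)·(1 - 2)/((-6) - 1) = 13/7.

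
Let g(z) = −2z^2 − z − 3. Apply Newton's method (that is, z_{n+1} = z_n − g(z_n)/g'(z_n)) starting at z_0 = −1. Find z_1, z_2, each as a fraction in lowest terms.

z_1 = 1/3, z_2 = −25/21

g'(z) = −4z − 1.
g(−1) = −4, g'(−1) = 3, so z_1 = (−1) − (−4)/3 = 1/3.
g(1/3) = −32/9, g'(1/3) = −7/3, so z_2 = (1/3) − (−32/9)/(−7/3) = −25/21.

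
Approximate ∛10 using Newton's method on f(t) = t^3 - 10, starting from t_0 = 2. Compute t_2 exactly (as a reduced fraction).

3277/1521

f'(t) = 3t^2.
f(2) = -2, f'(2) = 12, so t_1 = 2 - (-2)/12 = 13/6.
f(13/6) = 37/216, f'(13/6) = 169/12, so t_2 = (13/6) - (37/216)/(169/12) = 3277/1521.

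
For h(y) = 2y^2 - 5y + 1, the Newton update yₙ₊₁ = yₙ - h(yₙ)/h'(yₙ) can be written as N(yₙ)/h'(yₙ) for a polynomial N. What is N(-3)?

17

h'(y) = 4y - 5.
N(y) = y·h'(y) - h(y) = y·(4y - 5) - (2y^2 - 5y + 1) = 2y^2 - 1.
N(-3) = 17.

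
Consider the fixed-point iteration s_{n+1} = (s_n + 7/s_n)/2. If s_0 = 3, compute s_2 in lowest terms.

s_1 = (3 + 7/3)/2 = 8/3.
s_2 = (8/3 + 7/(8/3))/2 = 127/48.

127/48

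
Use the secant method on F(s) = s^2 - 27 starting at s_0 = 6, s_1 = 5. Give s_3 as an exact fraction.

F(6) = 9, F(5) = -2. s_2 = 5 - (-2)·(5 - 6)/((-2) - 9) = 57/11.
F(5) = -2, F(57/11) = -18/121. s_3 = (57/11) - (-18/121)·((57/11) - 5)/((-18/121) - (-2)) = 291/56.

291/56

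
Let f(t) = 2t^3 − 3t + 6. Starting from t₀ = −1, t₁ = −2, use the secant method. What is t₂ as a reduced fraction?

−18/11

f(−1) = 7, f(−2) = −4. t₂ = (−2) − (−4)·((−2) − (−1))/((−4) − 7) = −18/11.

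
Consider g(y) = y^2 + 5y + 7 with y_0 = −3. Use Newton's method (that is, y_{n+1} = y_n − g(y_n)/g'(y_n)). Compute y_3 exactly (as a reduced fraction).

−2

g'(y) = 2y + 5.
g(−3) = 1, g'(−3) = −1, so y_1 = (−3) − 1/(−1) = −2.
g(−2) = 1, g'(−2) = 1, so y_2 = (−2) − 1/1 = −3.
g(−3) = 1, g'(−3) = −1, so y_3 = (−3) − 1/(−1) = −2.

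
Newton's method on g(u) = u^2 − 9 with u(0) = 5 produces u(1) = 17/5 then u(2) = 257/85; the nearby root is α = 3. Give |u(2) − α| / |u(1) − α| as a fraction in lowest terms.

u(1) − α = 17/5 − 3 = 2/5, so |u(1) − α| = 2/5.
u(2) − α = 257/85 − 3 = 2/85, so |u(2) − α| = 2/85.
Ratio = (2/85) / (2/5) = 1/17.

1/17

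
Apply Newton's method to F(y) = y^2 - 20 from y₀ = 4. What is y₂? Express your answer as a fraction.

F'(y) = 2y.
F(4) = -4, F'(4) = 8, so y₁ = 4 - (-4)/8 = 9/2.
F(9/2) = 1/4, F'(9/2) = 9, so y₂ = (9/2) - (1/4)/9 = 161/36.

161/36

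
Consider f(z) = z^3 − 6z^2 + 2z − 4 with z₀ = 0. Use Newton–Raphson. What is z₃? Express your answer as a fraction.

−198/145

f'(z) = 3z^2 − 12z + 2.
f(0) = −4, f'(0) = 2, so z₁ = 0 − (−4)/2 = 2.
f(2) = −16, f'(2) = −10, so z₂ = 2 − (−16)/(−10) = 2/5.
f(2/5) = −512/125, f'(2/5) = −58/25, so z₃ = (2/5) − (−512/125)/(−58/25) = −198/145.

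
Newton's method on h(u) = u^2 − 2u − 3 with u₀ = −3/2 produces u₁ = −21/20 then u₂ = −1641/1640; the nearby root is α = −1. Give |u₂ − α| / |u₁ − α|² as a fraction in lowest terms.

10/41

u₁ − α = −21/20 − (−1) = −21/20 + 1 = −1/20, so |u₁ − α| = 1/20.
u₂ − α = −1641/1640 − (−1) = −1641/1640 + 1 = −1/1640, so |u₂ − α| = 1/1640.
|u₁ − α|² = 1/400.
Ratio = (1/1640) / (1/400) = 10/41.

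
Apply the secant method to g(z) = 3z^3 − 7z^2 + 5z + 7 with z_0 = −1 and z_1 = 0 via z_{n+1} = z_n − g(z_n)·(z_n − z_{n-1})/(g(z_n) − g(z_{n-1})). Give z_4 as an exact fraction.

−3399725/5395423

g(−1) = −8, g(0) = 7. z_2 = 0 − 7·(0 − (−1))/(7 − (−8)) = −7/15.
g(0) = 7, g(−7/15) = 1064/375. z_3 = (−7/15) − (1064/375)·((−7/15) − 0)/((1064/375) − 7) = −175/223.
g(−7/15) = 1064/375, g(−175/223) = −29769656/11089567. z_4 = (−175/223) − (−29769656/11089567)·((−175/223) − (−7/15))/((−29769656/11089567) − (1064/375)) = −3399725/5395423.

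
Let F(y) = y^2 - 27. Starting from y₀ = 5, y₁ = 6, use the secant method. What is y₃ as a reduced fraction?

213/41

F(5) = -2, F(6) = 9. y₂ = 6 - 9·(6 - 5)/(9 - (-2)) = 57/11.
F(6) = 9, F(57/11) = -18/121. y₃ = (57/11) - (-18/121)·((57/11) - 6)/((-18/121) - 9) = 213/41.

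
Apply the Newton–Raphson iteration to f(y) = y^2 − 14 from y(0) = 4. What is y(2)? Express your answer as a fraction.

449/120

f'(y) = 2y.
f(4) = 2, f'(4) = 8, so y(1) = 4 − 2/8 = 15/4.
f(15/4) = 1/16, f'(15/4) = 15/2, so y(2) = (15/4) − (1/16)/(15/2) = 449/120.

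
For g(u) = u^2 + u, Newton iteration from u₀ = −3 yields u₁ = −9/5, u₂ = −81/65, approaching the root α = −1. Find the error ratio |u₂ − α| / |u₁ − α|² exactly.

5/13

u₁ − α = −9/5 − (−1) = −9/5 + 1 = −4/5, so |u₁ − α| = 4/5.
u₂ − α = −81/65 − (−1) = −81/65 + 1 = −16/65, so |u₂ − α| = 16/65.
|u₁ − α|² = 16/25.
Ratio = (16/65) / (16/25) = 5/13.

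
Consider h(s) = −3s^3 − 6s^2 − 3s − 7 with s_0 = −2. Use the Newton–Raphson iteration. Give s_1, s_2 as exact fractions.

s_1 = −31/15, s_2 = −38627/18720

h'(s) = −9s^2 − 12s − 3.
h(−2) = −1, h'(−2) = −15, so s_1 = (−2) − (−1)/(−15) = −31/15.
h(−31/15) = 61/1125, h'(−31/15) = −416/25, so s_2 = (−31/15) − (61/1125)/(−416/25) = −38627/18720.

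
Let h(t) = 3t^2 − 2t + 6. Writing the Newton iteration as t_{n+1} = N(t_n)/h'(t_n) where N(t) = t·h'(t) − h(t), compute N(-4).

h'(t) = 6t − 2.
N(t) = t·h'(t) − h(t) = t·(6t − 2) − (3t^2 − 2t + 6) = 3t^2 − 6.
N(-4) = 42.

42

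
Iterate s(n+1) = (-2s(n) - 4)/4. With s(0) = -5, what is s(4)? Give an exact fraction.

-15/16

s(1) = (-2·(-5) - 4)/4 = 3/2.
s(2) = (-2·(3/2) - 4)/4 = -7/4.
s(3) = (-2·(-7/4) - 4)/4 = -1/8.
s(4) = (-2·(-1/8) - 4)/4 = -15/16.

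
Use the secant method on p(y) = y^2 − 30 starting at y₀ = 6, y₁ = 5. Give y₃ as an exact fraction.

126/23

p(6) = 6, p(5) = −5. y₂ = 5 − (−5)·(5 − 6)/((−5) − 6) = 60/11.
p(5) = −5, p(60/11) = −30/121. y₃ = (60/11) − (−30/121)·((60/11) − 5)/((−30/121) − (−5)) = 126/23.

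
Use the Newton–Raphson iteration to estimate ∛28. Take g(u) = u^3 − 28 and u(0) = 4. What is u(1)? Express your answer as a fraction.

g'(u) = 3u^2.
g(4) = 36, g'(4) = 48, so u(1) = 4 − 36/48 = 13/4.

13/4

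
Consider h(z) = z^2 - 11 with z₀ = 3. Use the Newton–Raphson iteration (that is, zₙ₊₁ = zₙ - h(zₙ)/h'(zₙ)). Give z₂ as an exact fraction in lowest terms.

199/60

h'(z) = 2z.
h(3) = -2, h'(3) = 6, so z₁ = 3 - (-2)/6 = 10/3.
h(10/3) = 1/9, h'(10/3) = 20/3, so z₂ = (10/3) - (1/9)/(20/3) = 199/60.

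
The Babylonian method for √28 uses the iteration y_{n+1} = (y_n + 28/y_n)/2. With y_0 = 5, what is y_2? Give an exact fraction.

5609/1060

y_1 = (5 + 28/5)/2 = 53/10.
y_2 = (53/10 + 28/(53/10))/2 = 5609/1060.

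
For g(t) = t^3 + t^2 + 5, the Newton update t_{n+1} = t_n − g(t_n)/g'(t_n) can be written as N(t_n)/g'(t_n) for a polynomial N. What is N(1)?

g'(t) = 3t^2 + 2t.
N(t) = t·g'(t) − g(t) = t·(3t^2 + 2t) − (t^3 + t^2 + 5) = 2t^3 + t^2 − 5.
N(1) = −2.

−2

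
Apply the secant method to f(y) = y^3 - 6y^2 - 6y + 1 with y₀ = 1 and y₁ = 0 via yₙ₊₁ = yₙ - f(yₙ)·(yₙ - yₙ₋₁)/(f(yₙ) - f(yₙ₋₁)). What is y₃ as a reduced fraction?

f(1) = -10, f(0) = 1. y₂ = 0 - 1·(0 - 1)/(1 - (-10)) = 1/11.
f(0) = 1, f(1/11) = 540/1331. y₃ = (1/11) - (540/1331)·((1/11) - 0)/((540/1331) - 1) = 121/791.

121/791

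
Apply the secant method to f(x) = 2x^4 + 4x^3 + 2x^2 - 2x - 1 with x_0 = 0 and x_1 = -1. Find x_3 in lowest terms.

-3/7

f(0) = -1, f(-1) = 1. x_2 = (-1) - 1·((-1) - 0)/(1 - (-1)) = -1/2.
f(-1) = 1, f(-1/2) = 1/8. x_3 = (-1/2) - (1/8)·((-1/2) - (-1))/((1/8) - 1) = -3/7.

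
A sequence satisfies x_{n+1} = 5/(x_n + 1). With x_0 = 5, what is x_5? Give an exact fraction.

480/301

x_1 = 5/(5 + 1) = 5/6.
x_2 = 5/(5/6 + 1) = 30/11.
x_3 = 5/(30/11 + 1) = 55/41.
x_4 = 5/(55/41 + 1) = 205/96.
x_5 = 5/(205/96 + 1) = 480/301.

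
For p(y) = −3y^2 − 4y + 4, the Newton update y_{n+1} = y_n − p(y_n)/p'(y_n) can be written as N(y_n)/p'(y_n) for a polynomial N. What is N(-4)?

p'(y) = −6y − 4.
N(y) = y·p'(y) − p(y) = y·(−6y − 4) − (−3y^2 − 4y + 4) = −3y^2 − 4.
N(-4) = −52.

−52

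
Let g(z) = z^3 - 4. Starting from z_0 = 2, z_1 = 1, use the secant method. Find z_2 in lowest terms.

g(2) = 4, g(1) = -3. z_2 = 1 - (-3)·(1 - 2)/((-3) - 4) = 10/7.

10/7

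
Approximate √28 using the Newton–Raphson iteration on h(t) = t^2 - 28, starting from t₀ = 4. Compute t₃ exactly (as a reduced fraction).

h'(t) = 2t.
h(4) = -12, h'(4) = 8, so t₁ = 4 - (-12)/8 = 11/2.
h(11/2) = 9/4, h'(11/2) = 11, so t₂ = (11/2) - (9/4)/11 = 233/44.
h(233/44) = 81/1936, h'(233/44) = 233/22, so t₃ = (233/44) - (81/1936)/(233/22) = 108497/20504.

108497/20504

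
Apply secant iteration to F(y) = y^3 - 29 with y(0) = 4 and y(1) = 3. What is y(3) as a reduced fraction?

F(4) = 35, F(3) = -2. y(2) = 3 - (-2)·(3 - 4)/((-2) - 35) = 113/37.
F(3) = -2, F(113/37) = -26040/50653. y(3) = (113/37) - (-26040/50653)·((113/37) - 3)/((-26040/50653) - (-2)) = 115637/37633.

115637/37633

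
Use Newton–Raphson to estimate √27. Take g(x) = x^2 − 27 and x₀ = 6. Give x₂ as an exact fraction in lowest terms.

291/56

g'(x) = 2x.
g(6) = 9, g'(6) = 12, so x₁ = 6 − 9/12 = 21/4.
g(21/4) = 9/16, g'(21/4) = 21/2, so x₂ = (21/4) − (9/16)/(21/2) = 291/56.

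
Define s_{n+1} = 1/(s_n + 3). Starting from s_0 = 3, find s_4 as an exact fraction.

63/208

s_1 = 1/(3 + 3) = 1/6.
s_2 = 1/(1/6 + 3) = 6/19.
s_3 = 1/(6/19 + 3) = 19/63.
s_4 = 1/(19/63 + 3) = 63/208.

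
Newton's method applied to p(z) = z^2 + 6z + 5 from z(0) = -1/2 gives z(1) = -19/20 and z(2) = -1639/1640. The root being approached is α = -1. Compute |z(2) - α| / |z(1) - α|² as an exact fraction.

10/41

z(1) - α = -19/20 - (-1) = -19/20 + 1 = 1/20, so |z(1) - α| = 1/20.
z(2) - α = -1639/1640 - (-1) = -1639/1640 + 1 = 1/1640, so |z(2) - α| = 1/1640.
|z(1) - α|² = 1/400.
Ratio = (1/1640) / (1/400) = 10/41.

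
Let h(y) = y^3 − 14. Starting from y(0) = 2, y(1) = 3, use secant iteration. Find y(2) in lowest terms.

44/19

h(2) = −6, h(3) = 13. y(2) = 3 − 13·(3 − 2)/(13 − (−6)) = 44/19.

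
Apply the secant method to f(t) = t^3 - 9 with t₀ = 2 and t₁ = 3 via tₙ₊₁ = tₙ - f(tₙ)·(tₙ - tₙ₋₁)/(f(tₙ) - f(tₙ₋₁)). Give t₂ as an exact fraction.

39/19

f(2) = -1, f(3) = 18. t₂ = 3 - 18·(3 - 2)/(18 - (-1)) = 39/19.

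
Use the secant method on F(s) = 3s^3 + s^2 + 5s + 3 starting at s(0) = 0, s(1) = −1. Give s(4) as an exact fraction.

−1776603/3169379

F(0) = 3, F(−1) = −4. s(2) = (−1) − (−4)·((−1) − 0)/((−4) − 3) = −3/7.
F(−1) = −4, F(−3/7) = 276/343. s(3) = (−3/7) − (276/343)·((−3/7) − (−1))/((276/343) − (−4)) = −54/103.
F(−3/7) = 276/343, F(−54/103) = 241707/1092727. s(4) = (−54/103) − (241707/1092727)·((−54/103) − (−3/7))/((241707/1092727) − (276/343)) = −1776603/3169379.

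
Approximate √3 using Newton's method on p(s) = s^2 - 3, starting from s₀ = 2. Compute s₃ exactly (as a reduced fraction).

p'(s) = 2s.
p(2) = 1, p'(2) = 4, so s₁ = 2 - 1/4 = 7/4.
p(7/4) = 1/16, p'(7/4) = 7/2, so s₂ = (7/4) - (1/16)/(7/2) = 97/56.
p(97/56) = 1/3136, p'(97/56) = 97/28, so s₃ = (97/56) - (1/3136)/(97/28) = 18817/10864.

18817/10864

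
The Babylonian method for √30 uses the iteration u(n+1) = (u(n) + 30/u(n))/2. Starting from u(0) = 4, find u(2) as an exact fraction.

u(1) = (4 + 30/4)/2 = 23/4.
u(2) = (23/4 + 30/(23/4))/2 = 1009/184.

1009/184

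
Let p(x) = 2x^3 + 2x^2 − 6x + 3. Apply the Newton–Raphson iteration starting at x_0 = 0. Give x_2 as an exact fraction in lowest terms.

4/5

p'(x) = 6x^2 + 4x − 6.
p(0) = 3, p'(0) = −6, so x_1 = 0 − 3/(−6) = 1/2.
p(1/2) = 3/4, p'(1/2) = −5/2, so x_2 = (1/2) − (3/4)/(−5/2) = 4/5.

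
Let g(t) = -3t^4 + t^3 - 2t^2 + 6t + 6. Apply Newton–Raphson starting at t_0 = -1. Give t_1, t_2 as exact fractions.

g'(t) = -12t^3 + 3t^2 - 4t + 6.
g(-1) = -6, g'(-1) = 25, so t_1 = (-1) - (-6)/25 = -19/25.
g(-19/25) = -451188/390625, g'(-19/25) = 250633/15625, so t_2 = (-19/25) - (-451188/390625)/(250633/15625) = -4310839/6265825.

t_1 = -19/25, t_2 = -4310839/6265825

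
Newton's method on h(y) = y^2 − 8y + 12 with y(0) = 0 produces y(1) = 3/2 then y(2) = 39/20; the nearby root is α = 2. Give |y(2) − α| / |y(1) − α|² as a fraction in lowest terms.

y(1) − α = 3/2 − 2 = −1/2, so |y(1) − α| = 1/2.
y(2) − α = 39/20 − 2 = −1/20, so |y(2) − α| = 1/20.
|y(1) − α|² = 1/4.
Ratio = (1/20) / (1/4) = 1/5.

1/5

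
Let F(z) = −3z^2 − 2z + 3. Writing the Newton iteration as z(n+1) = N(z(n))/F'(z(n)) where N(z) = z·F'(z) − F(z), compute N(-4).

−51

F'(z) = −6z − 2.
N(z) = z·F'(z) − F(z) = z·(−6z − 2) − (−3z^2 − 2z + 3) = −3z^2 − 3.
N(-4) = −51.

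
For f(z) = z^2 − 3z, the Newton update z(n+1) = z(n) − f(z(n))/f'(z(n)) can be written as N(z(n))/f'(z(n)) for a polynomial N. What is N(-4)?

16

f'(z) = 2z − 3.
N(z) = z·f'(z) − f(z) = z·(2z − 3) − (z^2 − 3z) = z^2.
N(-4) = 16.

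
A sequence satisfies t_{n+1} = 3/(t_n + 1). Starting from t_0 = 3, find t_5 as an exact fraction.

120/97

t_1 = 3/(3 + 1) = 3/4.
t_2 = 3/(3/4 + 1) = 12/7.
t_3 = 3/(12/7 + 1) = 21/19.
t_4 = 3/(21/19 + 1) = 57/40.
t_5 = 3/(57/40 + 1) = 120/97.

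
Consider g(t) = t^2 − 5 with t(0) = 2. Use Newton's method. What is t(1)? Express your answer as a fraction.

g'(t) = 2t.
g(2) = −1, g'(2) = 4, so t(1) = 2 − (−1)/4 = 9/4.

9/4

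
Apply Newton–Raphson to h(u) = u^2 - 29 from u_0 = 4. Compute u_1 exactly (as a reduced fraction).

h'(u) = 2u.
h(4) = -13, h'(4) = 8, so u_1 = 4 - (-13)/8 = 45/8.

45/8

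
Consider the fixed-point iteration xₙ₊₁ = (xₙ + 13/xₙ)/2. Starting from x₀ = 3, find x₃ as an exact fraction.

x₁ = (3 + 13/3)/2 = 11/3.
x₂ = (11/3 + 13/(11/3))/2 = 119/33.
x₃ = (119/33 + 13/(119/33))/2 = 14159/3927.

14159/3927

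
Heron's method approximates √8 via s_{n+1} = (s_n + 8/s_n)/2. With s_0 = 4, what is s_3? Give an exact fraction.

s_1 = (4 + 8/4)/2 = 3.
s_2 = (3 + 8/3)/2 = 17/6.
s_3 = (17/6 + 8/(17/6))/2 = 577/204.

577/204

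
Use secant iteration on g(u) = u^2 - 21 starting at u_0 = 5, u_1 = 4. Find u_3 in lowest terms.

g(5) = 4, g(4) = -5. u_2 = 4 - (-5)·(4 - 5)/((-5) - 4) = 41/9.
g(4) = -5, g(41/9) = -20/81. u_3 = (41/9) - (-20/81)·((41/9) - 4)/((-20/81) - (-5)) = 353/77.

353/77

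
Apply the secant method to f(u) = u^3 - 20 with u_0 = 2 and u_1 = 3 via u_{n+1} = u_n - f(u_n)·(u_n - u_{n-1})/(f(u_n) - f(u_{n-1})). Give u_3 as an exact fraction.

f(2) = -12, f(3) = 7. u_2 = 3 - 7·(3 - 2)/(7 - (-12)) = 50/19.
f(3) = 7, f(50/19) = -12180/6859. u_3 = (50/19) - (-12180/6859)·((50/19) - 3)/((-12180/6859) - 7) = 23270/8599.

23270/8599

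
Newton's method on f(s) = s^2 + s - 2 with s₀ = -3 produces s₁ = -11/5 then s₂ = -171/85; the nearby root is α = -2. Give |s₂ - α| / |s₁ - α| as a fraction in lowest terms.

1/17

s₁ - α = -11/5 - (-2) = -11/5 + 2 = -1/5, so |s₁ - α| = 1/5.
s₂ - α = -171/85 - (-2) = -171/85 + 2 = -1/85, so |s₂ - α| = 1/85.
Ratio = (1/85) / (1/5) = 1/17.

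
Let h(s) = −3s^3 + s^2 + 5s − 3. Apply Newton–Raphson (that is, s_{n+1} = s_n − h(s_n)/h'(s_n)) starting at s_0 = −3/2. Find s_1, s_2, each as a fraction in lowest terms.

h'(s) = −9s^2 + 2s + 5.
h(−3/2) = 15/8, h'(−3/2) = −73/4, so s_1 = (−3/2) − (15/8)/(−73/4) = −102/73.
h(−102/73) = 58275/389017, h'(−102/73) = −81883/5329, so s_2 = (−102/73) − (58275/389017)/(−81883/5329) = −8293791/5977459.

s_1 = −102/73, s_2 = −8293791/5977459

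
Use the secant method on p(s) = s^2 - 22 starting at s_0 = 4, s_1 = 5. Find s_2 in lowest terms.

p(4) = -6, p(5) = 3. s_2 = 5 - 3·(5 - 4)/(3 - (-6)) = 14/3.

14/3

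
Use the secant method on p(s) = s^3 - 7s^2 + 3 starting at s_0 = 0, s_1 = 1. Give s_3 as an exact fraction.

p(0) = 3, p(1) = -3. s_2 = 1 - (-3)·(1 - 0)/((-3) - 3) = 1/2.
p(1) = -3, p(1/2) = 11/8. s_3 = (1/2) - (11/8)·((1/2) - 1)/((11/8) - (-3)) = 23/35.

23/35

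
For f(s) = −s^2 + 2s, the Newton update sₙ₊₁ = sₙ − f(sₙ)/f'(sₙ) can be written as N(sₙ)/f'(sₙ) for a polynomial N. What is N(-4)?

−16

f'(s) = −2s + 2.
N(s) = s·f'(s) − f(s) = s·(−2s + 2) − (−s^2 + 2s) = −s^2.
N(-4) = −16.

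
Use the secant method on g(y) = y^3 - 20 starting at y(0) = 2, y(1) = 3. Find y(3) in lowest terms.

23270/8599

g(2) = -12, g(3) = 7. y(2) = 3 - 7·(3 - 2)/(7 - (-12)) = 50/19.
g(3) = 7, g(50/19) = -12180/6859. y(3) = (50/19) - (-12180/6859)·((50/19) - 3)/((-12180/6859) - 7) = 23270/8599.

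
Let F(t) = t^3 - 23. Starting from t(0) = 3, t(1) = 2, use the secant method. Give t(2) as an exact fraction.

53/19

F(3) = 4, F(2) = -15. t(2) = 2 - (-15)·(2 - 3)/((-15) - 4) = 53/19.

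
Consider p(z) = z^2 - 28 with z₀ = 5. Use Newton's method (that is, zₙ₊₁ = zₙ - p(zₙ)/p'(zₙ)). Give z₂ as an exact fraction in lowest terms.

5609/1060

p'(z) = 2z.
p(5) = -3, p'(5) = 10, so z₁ = 5 - (-3)/10 = 53/10.
p(53/10) = 9/100, p'(53/10) = 53/5, so z₂ = (53/10) - (9/100)/(53/5) = 5609/1060.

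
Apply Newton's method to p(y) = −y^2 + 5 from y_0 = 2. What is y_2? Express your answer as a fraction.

p'(y) = −2y.
p(2) = 1, p'(2) = −4, so y_1 = 2 − 1/(−4) = 9/4.
p(9/4) = −1/16, p'(9/4) = −9/2, so y_2 = (9/4) − (−1/16)/(−9/2) = 161/72.

161/72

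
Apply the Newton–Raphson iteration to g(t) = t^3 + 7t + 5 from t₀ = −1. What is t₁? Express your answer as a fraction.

−7/10

g'(t) = 3t^2 + 7.
g(−1) = −3, g'(−1) = 10, so t₁ = (−1) − (−3)/10 = −7/10.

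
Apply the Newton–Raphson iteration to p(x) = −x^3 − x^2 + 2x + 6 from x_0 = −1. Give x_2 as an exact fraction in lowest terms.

−73/21

p'(x) = −3x^2 − 2x + 2.
p(−1) = 4, p'(−1) = 1, so x_1 = (−1) − 4/1 = −5.
p(−5) = 96, p'(−5) = −63, so x_2 = (−5) − 96/(−63) = −73/21.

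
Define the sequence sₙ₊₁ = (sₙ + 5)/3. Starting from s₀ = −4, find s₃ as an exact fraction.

s₁ = ((−4) + 5)/3 = 1/3.
s₂ = ((1/3) + 5)/3 = 16/9.
s₃ = ((16/9) + 5)/3 = 61/27.

61/27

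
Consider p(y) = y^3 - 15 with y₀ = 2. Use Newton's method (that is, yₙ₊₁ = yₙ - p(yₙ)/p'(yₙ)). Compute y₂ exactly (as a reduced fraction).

42751/17298

p'(y) = 3y^2.
p(2) = -7, p'(2) = 12, so y₁ = 2 - (-7)/12 = 31/12.
p(31/12) = 3871/1728, p'(31/12) = 961/48, so y₂ = (31/12) - (3871/1728)/(961/48) = 42751/17298.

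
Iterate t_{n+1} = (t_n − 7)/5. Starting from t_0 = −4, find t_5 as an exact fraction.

t_1 = ((−4) − 7)/5 = −11/5.
t_2 = ((−11/5) − 7)/5 = −46/25.
t_3 = ((−46/25) − 7)/5 = −221/125.
t_4 = ((−221/125) − 7)/5 = −1096/625.
t_5 = ((−1096/625) − 7)/5 = −5471/3125.

−5471/3125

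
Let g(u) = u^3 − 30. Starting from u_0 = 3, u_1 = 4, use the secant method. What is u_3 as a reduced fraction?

g(3) = −3, g(4) = 34. u_2 = 4 − 34·(4 − 3)/(34 − (−3)) = 114/37.
g(4) = 34, g(114/37) = −38046/50653. u_3 = (114/37) − (−38046/50653)·((114/37) − 4)/((−38046/50653) − 34) = 80271/25886.

80271/25886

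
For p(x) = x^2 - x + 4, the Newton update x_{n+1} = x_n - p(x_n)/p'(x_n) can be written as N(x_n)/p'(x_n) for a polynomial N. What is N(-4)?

12

p'(x) = 2x - 1.
N(x) = x·p'(x) - p(x) = x·(2x - 1) - (x^2 - x + 4) = x^2 - 4.
N(-4) = 12.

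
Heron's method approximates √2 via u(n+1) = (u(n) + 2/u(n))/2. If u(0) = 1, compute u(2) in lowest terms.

u(1) = (1 + 2/1)/2 = 3/2.
u(2) = (3/2 + 2/(3/2))/2 = 17/12.

17/12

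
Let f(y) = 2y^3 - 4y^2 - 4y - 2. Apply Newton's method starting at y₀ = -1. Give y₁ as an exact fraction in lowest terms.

f'(y) = 6y^2 - 8y - 4.
f(-1) = -4, f'(-1) = 10, so y₁ = (-1) - (-4)/10 = -3/5.

-3/5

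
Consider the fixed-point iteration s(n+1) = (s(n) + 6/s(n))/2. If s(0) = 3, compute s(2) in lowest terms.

s(1) = (3 + 6/3)/2 = 5/2.
s(2) = (5/2 + 6/(5/2))/2 = 49/20.

49/20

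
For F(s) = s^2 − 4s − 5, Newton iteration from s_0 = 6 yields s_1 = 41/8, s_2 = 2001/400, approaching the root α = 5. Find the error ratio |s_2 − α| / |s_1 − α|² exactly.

4/25

s_1 − α = 41/8 − 5 = 1/8, so |s_1 − α| = 1/8.
s_2 − α = 2001/400 − 5 = 1/400, so |s_2 − α| = 1/400.
|s_1 − α|² = 1/64.
Ratio = (1/400) / (1/64) = 4/25.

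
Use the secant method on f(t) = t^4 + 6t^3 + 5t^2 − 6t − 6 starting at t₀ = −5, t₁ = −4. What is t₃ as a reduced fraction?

f(−5) = 24, f(−4) = −30. t₂ = (−4) − (−30)·((−4) − (−5))/((−30) − 24) = −41/9.
f(−4) = −30, f(−41/9) = −75200/6561. t₃ = (−41/9) − (−75200/6561)·((−41/9) − (−4))/((−75200/6561) − (−30)) = −59587/12163.

−59587/12163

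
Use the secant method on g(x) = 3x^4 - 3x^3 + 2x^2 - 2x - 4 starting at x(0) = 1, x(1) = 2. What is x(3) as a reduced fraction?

2234/1803

g(1) = -4, g(2) = 24. x(2) = 2 - 24·(2 - 1)/(24 - (-4)) = 8/7.
g(2) = 24, g(8/7) = -7284/2401. x(3) = (8/7) - (-7284/2401)·((8/7) - 2)/((-7284/2401) - 24) = 2234/1803.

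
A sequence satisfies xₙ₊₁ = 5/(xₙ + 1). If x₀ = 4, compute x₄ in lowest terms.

x₁ = 5/(4 + 1) = 1.
x₂ = 5/(1 + 1) = 5/2.
x₃ = 5/(5/2 + 1) = 10/7.
x₄ = 5/(10/7 + 1) = 35/17.

35/17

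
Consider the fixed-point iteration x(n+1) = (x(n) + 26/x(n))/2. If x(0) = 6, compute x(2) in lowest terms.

x(1) = (6 + 26/6)/2 = 31/6.
x(2) = (31/6 + 26/(31/6))/2 = 1897/372.

1897/372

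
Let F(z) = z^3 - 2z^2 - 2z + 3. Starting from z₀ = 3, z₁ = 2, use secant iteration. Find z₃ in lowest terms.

F(3) = 6, F(2) = -1. z₂ = 2 - (-1)·(2 - 3)/((-1) - 6) = 15/7.
F(2) = -1, F(15/7) = -216/343. z₃ = (15/7) - (-216/343)·((15/7) - 2)/((-216/343) - (-1)) = 303/127.

303/127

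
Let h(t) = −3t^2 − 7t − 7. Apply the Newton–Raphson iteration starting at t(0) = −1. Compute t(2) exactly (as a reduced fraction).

h'(t) = −6t − 7.
h(−1) = −3, h'(−1) = −1, so t(1) = (−1) − (−3)/(−1) = −4.
h(−4) = −27, h'(−4) = 17, so t(2) = (−4) − (−27)/17 = −41/17.

−41/17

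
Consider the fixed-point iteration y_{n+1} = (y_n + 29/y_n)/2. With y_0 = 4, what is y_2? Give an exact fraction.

y_1 = (4 + 29/4)/2 = 45/8.
y_2 = (45/8 + 29/(45/8))/2 = 3881/720.

3881/720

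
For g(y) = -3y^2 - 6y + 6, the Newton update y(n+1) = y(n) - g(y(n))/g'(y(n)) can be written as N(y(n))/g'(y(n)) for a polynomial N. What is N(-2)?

-18

g'(y) = -6y - 6.
N(y) = y·g'(y) - g(y) = y·(-6y - 6) - (-3y^2 - 6y + 6) = -3y^2 - 6.
N(-2) = -18.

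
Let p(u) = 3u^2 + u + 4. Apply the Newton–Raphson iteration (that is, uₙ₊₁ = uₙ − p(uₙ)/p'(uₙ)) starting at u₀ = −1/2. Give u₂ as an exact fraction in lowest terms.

251/688

p'(u) = 6u + 1.
p(−1/2) = 17/4, p'(−1/2) = −2, so u₁ = (−1/2) − (17/4)/(−2) = 13/8.
p(13/8) = 867/64, p'(13/8) = 43/4, so u₂ = (13/8) − (867/64)/(43/4) = 251/688.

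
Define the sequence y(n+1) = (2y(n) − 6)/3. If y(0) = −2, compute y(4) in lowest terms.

−422/81

y(1) = (2·(−2) − 6)/3 = −10/3.
y(2) = (2·(−10/3) − 6)/3 = −38/9.
y(3) = (2·(−38/9) − 6)/3 = −130/27.
y(4) = (2·(−130/27) − 6)/3 = −422/81.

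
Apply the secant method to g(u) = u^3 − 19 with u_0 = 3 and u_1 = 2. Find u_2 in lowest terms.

g(3) = 8, g(2) = −11. u_2 = 2 − (−11)·(2 − 3)/((−11) − 8) = 49/19.

49/19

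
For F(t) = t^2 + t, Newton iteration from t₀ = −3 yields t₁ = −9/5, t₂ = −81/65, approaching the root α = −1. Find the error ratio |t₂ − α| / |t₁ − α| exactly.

4/13

t₁ − α = −9/5 − (−1) = −9/5 + 1 = −4/5, so |t₁ − α| = 4/5.
t₂ − α = −81/65 − (−1) = −81/65 + 1 = −16/65, so |t₂ − α| = 16/65.
Ratio = (16/65) / (4/5) = 4/13.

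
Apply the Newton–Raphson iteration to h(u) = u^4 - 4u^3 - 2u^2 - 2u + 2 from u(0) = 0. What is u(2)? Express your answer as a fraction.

9/14

h'(u) = 4u^3 - 12u^2 - 4u - 2.
h(0) = 2, h'(0) = -2, so u(1) = 0 - 2/(-2) = 1.
h(1) = -5, h'(1) = -14, so u(2) = 1 - (-5)/(-14) = 9/14.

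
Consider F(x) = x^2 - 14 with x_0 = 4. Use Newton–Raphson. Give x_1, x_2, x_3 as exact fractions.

x_1 = 15/4, x_2 = 449/120, x_3 = 403201/107760

F'(x) = 2x.
F(4) = 2, F'(4) = 8, so x_1 = 4 - 2/8 = 15/4.
F(15/4) = 1/16, F'(15/4) = 15/2, so x_2 = (15/4) - (1/16)/(15/2) = 449/120.
F(449/120) = 1/14400, F'(449/120) = 449/60, so x_3 = (449/120) - (1/14400)/(449/60) = 403201/107760.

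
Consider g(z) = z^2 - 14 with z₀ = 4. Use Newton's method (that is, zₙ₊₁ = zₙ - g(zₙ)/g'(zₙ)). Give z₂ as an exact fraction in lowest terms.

449/120

g'(z) = 2z.
g(4) = 2, g'(4) = 8, so z₁ = 4 - 2/8 = 15/4.
g(15/4) = 1/16, g'(15/4) = 15/2, so z₂ = (15/4) - (1/16)/(15/2) = 449/120.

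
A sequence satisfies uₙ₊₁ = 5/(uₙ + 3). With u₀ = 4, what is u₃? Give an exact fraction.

130/113

u₁ = 5/(4 + 3) = 5/7.
u₂ = 5/(5/7 + 3) = 35/26.
u₃ = 5/(35/26 + 3) = 130/113.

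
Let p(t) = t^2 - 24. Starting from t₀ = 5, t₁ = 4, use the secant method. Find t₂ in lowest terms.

p(5) = 1, p(4) = -8. t₂ = 4 - (-8)·(4 - 5)/((-8) - 1) = 44/9.

44/9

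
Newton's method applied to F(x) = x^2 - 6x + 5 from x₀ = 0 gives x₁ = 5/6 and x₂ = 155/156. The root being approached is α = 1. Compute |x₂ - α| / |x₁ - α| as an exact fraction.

1/26

x₁ - α = 5/6 - 1 = -1/6, so |x₁ - α| = 1/6.
x₂ - α = 155/156 - 1 = -1/156, so |x₂ - α| = 1/156.
Ratio = (1/156) / (1/6) = 1/26.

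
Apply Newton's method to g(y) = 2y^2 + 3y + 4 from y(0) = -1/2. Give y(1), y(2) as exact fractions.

y(1) = -7/2, y(2) = -41/22

g'(y) = 4y + 3.
g(-1/2) = 3, g'(-1/2) = 1, so y(1) = (-1/2) - 3/1 = -7/2.
g(-7/2) = 18, g'(-7/2) = -11, so y(2) = (-7/2) - 18/(-11) = -41/22.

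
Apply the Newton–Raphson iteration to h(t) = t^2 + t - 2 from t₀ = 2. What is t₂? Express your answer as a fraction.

86/85

h'(t) = 2t + 1.
h(2) = 4, h'(2) = 5, so t₁ = 2 - 4/5 = 6/5.
h(6/5) = 16/25, h'(6/5) = 17/5, so t₂ = (6/5) - (16/25)/(17/5) = 86/85.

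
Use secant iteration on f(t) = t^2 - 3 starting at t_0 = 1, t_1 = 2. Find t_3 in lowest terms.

19/11

f(1) = -2, f(2) = 1. t_2 = 2 - 1·(2 - 1)/(1 - (-2)) = 5/3.
f(2) = 1, f(5/3) = -2/9. t_3 = (5/3) - (-2/9)·((5/3) - 2)/((-2/9) - 1) = 19/11.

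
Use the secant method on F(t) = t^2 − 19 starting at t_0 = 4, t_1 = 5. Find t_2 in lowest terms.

F(4) = −3, F(5) = 6. t_2 = 5 − 6·(5 − 4)/(6 − (−3)) = 13/3.

13/3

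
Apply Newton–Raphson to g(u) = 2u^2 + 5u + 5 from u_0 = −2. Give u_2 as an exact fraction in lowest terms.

−3

g'(u) = 4u + 5.
g(−2) = 3, g'(−2) = −3, so u_1 = (−2) − 3/(−3) = −1.
g(−1) = 2, g'(−1) = 1, so u_2 = (−1) − 2/1 = −3.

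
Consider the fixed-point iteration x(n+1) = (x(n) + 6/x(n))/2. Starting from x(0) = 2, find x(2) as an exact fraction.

49/20

x(1) = (2 + 6/2)/2 = 5/2.
x(2) = (5/2 + 6/(5/2))/2 = 49/20.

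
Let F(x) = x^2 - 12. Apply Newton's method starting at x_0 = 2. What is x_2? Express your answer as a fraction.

F'(x) = 2x.
F(2) = -8, F'(2) = 4, so x_1 = 2 - (-8)/4 = 4.
F(4) = 4, F'(4) = 8, so x_2 = 4 - 4/8 = 7/2.

7/2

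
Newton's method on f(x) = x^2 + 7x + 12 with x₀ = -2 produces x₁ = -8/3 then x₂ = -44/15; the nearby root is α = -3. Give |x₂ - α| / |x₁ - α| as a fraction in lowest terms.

1/5

x₁ - α = -8/3 - (-3) = -8/3 + 3 = 1/3, so |x₁ - α| = 1/3.
x₂ - α = -44/15 - (-3) = -44/15 + 3 = 1/15, so |x₂ - α| = 1/15.
Ratio = (1/15) / (1/3) = 1/5.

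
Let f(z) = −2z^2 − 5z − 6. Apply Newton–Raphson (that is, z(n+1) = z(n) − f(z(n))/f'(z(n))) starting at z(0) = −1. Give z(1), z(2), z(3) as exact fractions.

f'(z) = −4z − 5.
f(−1) = −3, f'(−1) = −1, so z(1) = (−1) − (−3)/(−1) = −4.
f(−4) = −18, f'(−4) = 11, so z(2) = (−4) − (−18)/11 = −26/11.
f(−26/11) = −648/121, f'(−26/11) = 49/11, so z(3) = (−26/11) − (−648/121)/(49/11) = −626/539.

z(1) = −4, z(2) = −26/11, z(3) = −626/539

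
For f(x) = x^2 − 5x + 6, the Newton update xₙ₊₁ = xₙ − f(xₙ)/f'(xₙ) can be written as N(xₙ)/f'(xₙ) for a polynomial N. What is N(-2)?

f'(x) = 2x − 5.
N(x) = x·f'(x) − f(x) = x·(2x − 5) − (x^2 − 5x + 6) = x^2 − 6.
N(-2) = −2.

−2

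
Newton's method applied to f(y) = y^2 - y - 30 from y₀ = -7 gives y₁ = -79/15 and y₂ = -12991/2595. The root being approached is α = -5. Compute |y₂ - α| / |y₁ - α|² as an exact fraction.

y₁ - α = -79/15 - (-5) = -79/15 + 5 = -4/15, so |y₁ - α| = 4/15.
y₂ - α = -12991/2595 - (-5) = -12991/2595 + 5 = -16/2595, so |y₂ - α| = 16/2595.
|y₁ - α|² = 16/225.
Ratio = (16/2595) / (16/225) = 15/173.

15/173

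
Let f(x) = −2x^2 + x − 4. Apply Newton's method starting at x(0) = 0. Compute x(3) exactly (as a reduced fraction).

668/1455

f'(x) = −4x + 1.
f(0) = −4, f'(0) = 1, so x(1) = 0 − (−4)/1 = 4.
f(4) = −32, f'(4) = −15, so x(2) = 4 − (−32)/(−15) = 28/15.
f(28/15) = −2048/225, f'(28/15) = −97/15, so x(3) = (28/15) − (−2048/225)/(−97/15) = 668/1455.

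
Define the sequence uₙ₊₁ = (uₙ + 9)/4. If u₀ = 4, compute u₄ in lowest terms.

769/256

u₁ = (4 + 9)/4 = 13/4.
u₂ = ((13/4) + 9)/4 = 49/16.
u₃ = ((49/16) + 9)/4 = 193/64.
u₄ = ((193/64) + 9)/4 = 769/256.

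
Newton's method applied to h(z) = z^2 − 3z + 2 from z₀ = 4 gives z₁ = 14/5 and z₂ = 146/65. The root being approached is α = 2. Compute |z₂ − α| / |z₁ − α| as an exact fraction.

4/13

z₁ − α = 14/5 − 2 = 4/5, so |z₁ − α| = 4/5.
z₂ − α = 146/65 − 2 = 16/65, so |z₂ − α| = 16/65.
Ratio = (16/65) / (4/5) = 4/13.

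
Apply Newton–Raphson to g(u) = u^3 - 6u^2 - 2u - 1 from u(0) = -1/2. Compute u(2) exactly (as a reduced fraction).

g'(u) = 3u^2 - 12u - 2.
g(-1/2) = -13/8, g'(-1/2) = 19/4, so u(1) = (-1/2) - (-13/8)/(19/4) = -3/19.
g(-3/19) = -5746/6859, g'(-3/19) = -11/361, so u(2) = (-3/19) - (-5746/6859)/(-11/361) = -5779/209.

-5779/209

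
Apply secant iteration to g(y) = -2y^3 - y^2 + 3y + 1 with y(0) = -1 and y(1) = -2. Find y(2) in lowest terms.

-9/8

g(-1) = -1, g(-2) = 7. y(2) = (-2) - 7·((-2) - (-1))/(7 - (-1)) = -9/8.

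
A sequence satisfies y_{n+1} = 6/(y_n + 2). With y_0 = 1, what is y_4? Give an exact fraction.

y_1 = 6/(1 + 2) = 2.
y_2 = 6/(2 + 2) = 3/2.
y_3 = 6/(3/2 + 2) = 12/7.
y_4 = 6/(12/7 + 2) = 21/13.

21/13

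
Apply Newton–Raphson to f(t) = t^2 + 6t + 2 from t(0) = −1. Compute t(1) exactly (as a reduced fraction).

−1/4

f'(t) = 2t + 6.
f(−1) = −3, f'(−1) = 4, so t(1) = (−1) − (−3)/4 = −1/4.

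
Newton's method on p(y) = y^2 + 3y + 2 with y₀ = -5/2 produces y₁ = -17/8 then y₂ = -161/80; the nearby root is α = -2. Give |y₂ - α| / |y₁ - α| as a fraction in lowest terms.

1/10

y₁ - α = -17/8 - (-2) = -17/8 + 2 = -1/8, so |y₁ - α| = 1/8.
y₂ - α = -161/80 - (-2) = -161/80 + 2 = -1/80, so |y₂ - α| = 1/80.
Ratio = (1/80) / (1/8) = 1/10.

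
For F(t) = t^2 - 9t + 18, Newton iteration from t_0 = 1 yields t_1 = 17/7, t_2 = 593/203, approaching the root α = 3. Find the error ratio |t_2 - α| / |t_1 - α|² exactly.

t_1 - α = 17/7 - 3 = -4/7, so |t_1 - α| = 4/7.
t_2 - α = 593/203 - 3 = -16/203, so |t_2 - α| = 16/203.
|t_1 - α|² = 16/49.
Ratio = (16/203) / (16/49) = 7/29.

7/29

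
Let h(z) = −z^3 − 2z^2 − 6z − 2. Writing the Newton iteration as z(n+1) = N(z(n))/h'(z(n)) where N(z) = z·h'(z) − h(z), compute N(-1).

h'(z) = −3z^2 − 4z − 6.
N(z) = z·h'(z) − h(z) = z·(−3z^2 − 4z − 6) − (−z^3 − 2z^2 − 6z − 2) = −2z^3 − 2z^2 + 2.
N(-1) = 2.

2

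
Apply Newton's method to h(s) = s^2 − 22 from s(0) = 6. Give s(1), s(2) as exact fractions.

s(1) = 29/6, s(2) = 1633/348

h'(s) = 2s.
h(6) = 14, h'(6) = 12, so s(1) = 6 − 14/12 = 29/6.
h(29/6) = 49/36, h'(29/6) = 29/3, so s(2) = (29/6) − (49/36)/(29/3) = 1633/348.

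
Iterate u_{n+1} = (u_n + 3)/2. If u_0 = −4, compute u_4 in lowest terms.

41/16

u_1 = ((−4) + 3)/2 = −1/2.
u_2 = ((−1/2) + 3)/2 = 5/4.
u_3 = ((5/4) + 3)/2 = 17/8.
u_4 = ((17/8) + 3)/2 = 41/16.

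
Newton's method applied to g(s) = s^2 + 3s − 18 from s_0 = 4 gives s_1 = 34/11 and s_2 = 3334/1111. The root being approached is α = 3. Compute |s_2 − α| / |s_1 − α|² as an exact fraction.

11/101

s_1 − α = 34/11 − 3 = 1/11, so |s_1 − α| = 1/11.
s_2 − α = 3334/1111 − 3 = 1/1111, so |s_2 − α| = 1/1111.
|s_1 − α|² = 1/121.
Ratio = (1/1111) / (1/121) = 11/101.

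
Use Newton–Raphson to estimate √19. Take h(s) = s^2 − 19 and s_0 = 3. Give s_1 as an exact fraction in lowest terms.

h'(s) = 2s.
h(3) = −10, h'(3) = 6, so s_1 = 3 − (−10)/6 = 14/3.

14/3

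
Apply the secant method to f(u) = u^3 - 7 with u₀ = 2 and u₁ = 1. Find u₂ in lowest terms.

f(2) = 1, f(1) = -6. u₂ = 1 - (-6)·(1 - 2)/((-6) - 1) = 13/7.

13/7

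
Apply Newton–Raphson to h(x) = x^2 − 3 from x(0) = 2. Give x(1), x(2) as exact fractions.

h'(x) = 2x.
h(2) = 1, h'(2) = 4, so x(1) = 2 − 1/4 = 7/4.
h(7/4) = 1/16, h'(7/4) = 7/2, so x(2) = (7/4) − (1/16)/(7/2) = 97/56.

x(1) = 7/4, x(2) = 97/56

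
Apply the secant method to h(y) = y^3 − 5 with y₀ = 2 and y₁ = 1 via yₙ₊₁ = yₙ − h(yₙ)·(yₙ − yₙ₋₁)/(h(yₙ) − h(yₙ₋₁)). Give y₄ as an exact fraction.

h(2) = 3, h(1) = −4. y₂ = 1 − (−4)·(1 − 2)/((−4) − 3) = 11/7.
h(1) = −4, h(11/7) = −384/343. y₃ = (11/7) − (−384/343)·((11/7) − 1)/((−384/343) − (−4)) = 443/247.
h(11/7) = −384/343, h(443/247) = 11592192/15069223. y₄ = (443/247) − (11592192/15069223)·((443/247) − (11/7))/((11592192/15069223) − (−384/343)) = 14432773/8474569.

14432773/8474569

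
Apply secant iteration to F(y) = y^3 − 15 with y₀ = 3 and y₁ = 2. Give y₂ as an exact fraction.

45/19

F(3) = 12, F(2) = −7. y₂ = 2 − (−7)·(2 − 3)/((−7) − 12) = 45/19.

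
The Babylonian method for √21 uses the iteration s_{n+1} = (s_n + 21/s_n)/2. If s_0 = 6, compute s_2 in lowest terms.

s_1 = (6 + 21/6)/2 = 19/4.
s_2 = (19/4 + 21/(19/4))/2 = 697/152.

697/152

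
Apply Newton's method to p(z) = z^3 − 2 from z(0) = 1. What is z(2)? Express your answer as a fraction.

p'(z) = 3z^2.
p(1) = −1, p'(1) = 3, so z(1) = 1 − (−1)/3 = 4/3.
p(4/3) = 10/27, p'(4/3) = 16/3, so z(2) = (4/3) − (10/27)/(16/3) = 91/72.

91/72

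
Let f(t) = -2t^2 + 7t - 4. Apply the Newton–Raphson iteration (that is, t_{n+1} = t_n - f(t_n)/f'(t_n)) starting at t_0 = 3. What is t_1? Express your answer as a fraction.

14/5

f'(t) = -4t + 7.
f(3) = -1, f'(3) = -5, so t_1 = 3 - (-1)/(-5) = 14/5.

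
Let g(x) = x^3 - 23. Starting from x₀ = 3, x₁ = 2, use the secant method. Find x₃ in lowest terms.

g(3) = 4, g(2) = -15. x₂ = 2 - (-15)·(2 - 3)/((-15) - 4) = 53/19.
g(2) = -15, g(53/19) = -8880/6859. x₃ = (53/19) - (-8880/6859)·((53/19) - 2)/((-8880/6859) - (-15)) = 5983/2089.

5983/2089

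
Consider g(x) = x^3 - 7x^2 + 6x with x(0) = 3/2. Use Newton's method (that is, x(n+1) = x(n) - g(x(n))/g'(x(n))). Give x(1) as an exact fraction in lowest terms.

12/11

g'(x) = 3x^2 - 14x + 6.
g(3/2) = -27/8, g'(3/2) = -33/4, so x(1) = (3/2) - (-27/8)/(-33/4) = 12/11.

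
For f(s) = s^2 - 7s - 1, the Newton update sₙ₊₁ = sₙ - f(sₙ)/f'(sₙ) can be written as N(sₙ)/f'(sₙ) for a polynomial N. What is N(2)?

5

f'(s) = 2s - 7.
N(s) = s·f'(s) - f(s) = s·(2s - 7) - (s^2 - 7s - 1) = s^2 + 1.
N(2) = 5.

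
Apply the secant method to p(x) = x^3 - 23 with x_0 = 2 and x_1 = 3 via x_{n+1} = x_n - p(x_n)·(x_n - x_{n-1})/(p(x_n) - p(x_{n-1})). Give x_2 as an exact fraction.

53/19

p(2) = -15, p(3) = 4. x_2 = 3 - 4·(3 - 2)/(4 - (-15)) = 53/19.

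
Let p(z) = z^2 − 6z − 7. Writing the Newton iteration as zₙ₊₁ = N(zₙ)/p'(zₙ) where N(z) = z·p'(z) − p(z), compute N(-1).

8

p'(z) = 2z − 6.
N(z) = z·p'(z) − p(z) = z·(2z − 6) − (z^2 − 6z − 7) = z^2 + 7.
N(-1) = 8.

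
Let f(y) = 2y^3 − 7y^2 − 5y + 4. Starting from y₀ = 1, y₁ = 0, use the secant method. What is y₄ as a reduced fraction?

f(1) = −6, f(0) = 4. y₂ = 0 − 4·(0 − 1)/(4 − (−6)) = 2/5.
f(0) = 4, f(2/5) = 126/125. y₃ = (2/5) − (126/125)·((2/5) − 0)/((126/125) − 4) = 100/187.
f(2/5) = 126/125, f(100/187) = −2417688/6539203. y₄ = (100/187) − (−2417688/6539203)·((100/187) − (2/5))/((−2417688/6539203) − (126/125)) = 4456300/8937703.

4456300/8937703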